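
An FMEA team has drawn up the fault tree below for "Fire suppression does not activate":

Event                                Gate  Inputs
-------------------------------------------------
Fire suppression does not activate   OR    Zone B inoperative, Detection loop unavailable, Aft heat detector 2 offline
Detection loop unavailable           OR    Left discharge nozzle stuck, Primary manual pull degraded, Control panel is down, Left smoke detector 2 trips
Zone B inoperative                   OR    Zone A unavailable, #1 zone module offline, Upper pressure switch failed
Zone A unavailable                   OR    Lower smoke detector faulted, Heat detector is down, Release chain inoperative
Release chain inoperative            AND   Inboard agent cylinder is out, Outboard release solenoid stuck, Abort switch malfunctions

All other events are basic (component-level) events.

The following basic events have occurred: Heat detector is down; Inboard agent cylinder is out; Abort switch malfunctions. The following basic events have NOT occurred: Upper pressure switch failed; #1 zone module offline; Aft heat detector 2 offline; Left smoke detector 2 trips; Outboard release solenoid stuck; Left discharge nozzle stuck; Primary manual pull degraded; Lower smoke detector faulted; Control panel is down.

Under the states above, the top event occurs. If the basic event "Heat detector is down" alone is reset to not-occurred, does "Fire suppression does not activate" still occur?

No

Counterfactual: set "Heat detector is down" to not occurred.
Release chain inoperative [AND]: Inboard agent cylinder is out=occurs, Outboard release solenoid stuck=not, Abort switch malfunctions=occurs → not all inputs occur → does not occur.
Zone A unavailable [OR]: Lower smoke detector faulted=not, Heat detector is down=not, Release chain inoperative=not → no input occurs → does not occur.
Zone B inoperative [OR]: Zone A unavailable=not, #1 zone module offline=not, Upper pressure switch failed=not → no input occurs → does not occur.
Detection loop unavailable [OR]: Left discharge nozzle stuck=not, Primary manual pull degraded=not, Control panel is down=not, Left smoke detector 2 trips=not → no input occurs → does not occur.
Fire suppression does not activate [OR]: Zone B inoperative=not, Detection loop unavailable=not, Aft heat detector 2 offline=not → no input occurs → does not occur.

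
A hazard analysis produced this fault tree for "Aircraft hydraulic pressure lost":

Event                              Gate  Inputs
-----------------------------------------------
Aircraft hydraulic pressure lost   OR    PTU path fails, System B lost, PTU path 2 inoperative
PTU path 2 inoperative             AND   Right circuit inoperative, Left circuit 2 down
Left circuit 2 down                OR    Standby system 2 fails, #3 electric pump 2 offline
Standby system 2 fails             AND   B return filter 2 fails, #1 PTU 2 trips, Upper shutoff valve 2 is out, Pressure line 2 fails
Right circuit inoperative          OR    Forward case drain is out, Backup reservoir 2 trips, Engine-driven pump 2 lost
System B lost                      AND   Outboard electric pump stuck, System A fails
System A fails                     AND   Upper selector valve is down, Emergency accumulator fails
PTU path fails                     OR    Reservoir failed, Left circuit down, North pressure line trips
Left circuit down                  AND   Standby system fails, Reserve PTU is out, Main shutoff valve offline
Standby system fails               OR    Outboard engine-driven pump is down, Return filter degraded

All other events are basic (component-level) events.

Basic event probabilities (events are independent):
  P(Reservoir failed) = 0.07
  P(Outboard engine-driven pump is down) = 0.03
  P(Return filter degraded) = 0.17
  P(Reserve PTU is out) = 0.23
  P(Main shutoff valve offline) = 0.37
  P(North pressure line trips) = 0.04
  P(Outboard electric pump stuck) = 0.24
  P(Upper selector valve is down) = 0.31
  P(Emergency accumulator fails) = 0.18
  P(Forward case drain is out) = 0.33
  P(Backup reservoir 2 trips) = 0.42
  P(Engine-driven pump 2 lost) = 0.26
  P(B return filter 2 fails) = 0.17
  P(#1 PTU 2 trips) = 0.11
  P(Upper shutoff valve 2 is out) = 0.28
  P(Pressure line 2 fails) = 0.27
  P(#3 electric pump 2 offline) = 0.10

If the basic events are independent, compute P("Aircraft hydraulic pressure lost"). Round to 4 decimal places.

0.1963

P(Standby system fails) [OR] = 1 − (1−0.03) × (1−0.17) = 0.194900
P(Left circuit down) [AND] = 0.194900 × 0.23 × 0.37 = 0.016586
P(PTU path fails) [OR] = 1 − (1−0.07) × (1−0.016586) × (1−0.04) = 0.122008
P(System A fails) [AND] = 0.31 × 0.18 = 0.055800
P(System B lost) [AND] = 0.24 × 0.055800 = 0.013392
P(Right circuit inoperative) [OR] = 1 − (1−0.33) × (1−0.42) × (1−0.26) = 0.712436
P(Standby system 2 fails) [AND] = 0.17 × 0.11 × 0.28 × 0.27 = 0.001414
P(Left circuit 2 down) [OR] = 1 − (1−0.001414) × (1−0.10) = 0.101273
P(PTU path 2 inoperative) [AND] = 0.712436 × 0.101273 = 0.072151
P(Aircraft hydraulic pressure lost) [OR] = 1 − (1−0.122008) × (1−0.013392) × (1−0.072151) = 0.196266
Rounded to 4 decimal places: P(Aircraft hydraulic pressure lost) ≈ 0.1963.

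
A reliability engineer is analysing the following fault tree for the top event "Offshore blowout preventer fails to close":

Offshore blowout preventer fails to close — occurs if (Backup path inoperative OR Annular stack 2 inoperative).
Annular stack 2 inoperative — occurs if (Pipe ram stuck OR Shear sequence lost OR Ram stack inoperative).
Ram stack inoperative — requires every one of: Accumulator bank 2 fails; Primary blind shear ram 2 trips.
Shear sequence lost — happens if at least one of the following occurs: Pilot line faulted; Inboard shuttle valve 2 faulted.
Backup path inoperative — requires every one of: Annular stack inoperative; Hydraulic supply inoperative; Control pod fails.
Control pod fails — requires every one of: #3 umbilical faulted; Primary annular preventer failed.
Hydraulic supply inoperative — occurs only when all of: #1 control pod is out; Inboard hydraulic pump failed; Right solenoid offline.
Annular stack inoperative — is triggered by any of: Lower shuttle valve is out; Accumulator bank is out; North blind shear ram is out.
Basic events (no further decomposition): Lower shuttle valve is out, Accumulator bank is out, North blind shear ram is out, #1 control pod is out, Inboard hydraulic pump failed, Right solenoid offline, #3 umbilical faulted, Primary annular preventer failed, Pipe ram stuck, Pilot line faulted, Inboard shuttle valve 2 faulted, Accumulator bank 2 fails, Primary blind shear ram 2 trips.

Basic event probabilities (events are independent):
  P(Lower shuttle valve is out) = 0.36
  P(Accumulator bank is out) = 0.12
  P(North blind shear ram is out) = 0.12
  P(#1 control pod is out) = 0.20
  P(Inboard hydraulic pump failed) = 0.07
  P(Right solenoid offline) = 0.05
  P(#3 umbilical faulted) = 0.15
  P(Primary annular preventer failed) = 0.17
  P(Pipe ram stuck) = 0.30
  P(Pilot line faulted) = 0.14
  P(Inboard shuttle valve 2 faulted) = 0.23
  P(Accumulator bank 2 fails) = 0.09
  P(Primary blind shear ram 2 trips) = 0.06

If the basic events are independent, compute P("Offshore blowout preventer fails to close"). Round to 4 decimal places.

P(Annular stack inoperative) [OR] = 1 − (1−0.36) × (1−0.12) × (1−0.12) = 0.504384
P(Hydraulic supply inoperative) [AND] = 0.20 × 0.07 × 0.05 = 0.000700
P(Control pod fails) [AND] = 0.15 × 0.17 = 0.025500
P(Backup path inoperative) [AND] = 0.504384 × 0.000700 × 0.025500 = 0.000009
P(Shear sequence lost) [OR] = 1 − (1−0.14) × (1−0.23) = 0.337800
P(Ram stack inoperative) [AND] = 0.09 × 0.06 = 0.005400
P(Annular stack 2 inoperative) [OR] = 1 − (1−0.30) × (1−0.337800) × (1−0.005400) = 0.538963
P(Offshore blowout preventer fails to close) [OR] = 1 − (1−0.000009) × (1−0.538963) = 0.538967
Rounded to 4 decimal places: P(Offshore blowout preventer fails to close) ≈ 0.5390.

0.5390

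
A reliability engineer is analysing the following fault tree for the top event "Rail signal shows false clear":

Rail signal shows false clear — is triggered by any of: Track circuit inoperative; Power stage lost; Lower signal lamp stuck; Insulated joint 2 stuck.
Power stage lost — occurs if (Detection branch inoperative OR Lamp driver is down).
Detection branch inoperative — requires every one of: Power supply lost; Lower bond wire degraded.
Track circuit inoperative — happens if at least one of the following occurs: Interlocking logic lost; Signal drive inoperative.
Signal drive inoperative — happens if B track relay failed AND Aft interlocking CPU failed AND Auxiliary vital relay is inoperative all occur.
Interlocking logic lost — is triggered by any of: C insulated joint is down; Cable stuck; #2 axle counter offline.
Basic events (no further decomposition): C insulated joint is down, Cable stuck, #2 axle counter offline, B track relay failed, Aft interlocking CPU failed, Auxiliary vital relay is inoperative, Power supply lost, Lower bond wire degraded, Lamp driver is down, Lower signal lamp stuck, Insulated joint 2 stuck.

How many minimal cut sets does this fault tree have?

Interlocking logic lost [OR]: union of children's cut sets → 3 cut set(s).
Signal drive inoperative [AND]: one cut set from each child combined → 1 × 1 × 1 = 1 cut set(s).
Track circuit inoperative [OR]: union of children's cut sets → 4 cut set(s).
Detection branch inoperative [AND]: one cut set from each child combined → 1 × 1 = 1 cut set(s).
Power stage lost [OR]: union of children's cut sets → 2 cut set(s).
Rail signal shows false clear [OR]: union of children's cut sets → 8 cut set(s).
Minimal cut sets: {C insulated joint is down}; {Cable stuck}; {#2 axle counter offline}; {Aft interlocking CPU failed, Auxiliary vital relay is inoperative, B track relay failed}; {Lower bond wire degraded, Power supply lost}; {Lamp driver is down}; {Lower signal lamp stuck}; {Insulated joint 2 stuck}.

8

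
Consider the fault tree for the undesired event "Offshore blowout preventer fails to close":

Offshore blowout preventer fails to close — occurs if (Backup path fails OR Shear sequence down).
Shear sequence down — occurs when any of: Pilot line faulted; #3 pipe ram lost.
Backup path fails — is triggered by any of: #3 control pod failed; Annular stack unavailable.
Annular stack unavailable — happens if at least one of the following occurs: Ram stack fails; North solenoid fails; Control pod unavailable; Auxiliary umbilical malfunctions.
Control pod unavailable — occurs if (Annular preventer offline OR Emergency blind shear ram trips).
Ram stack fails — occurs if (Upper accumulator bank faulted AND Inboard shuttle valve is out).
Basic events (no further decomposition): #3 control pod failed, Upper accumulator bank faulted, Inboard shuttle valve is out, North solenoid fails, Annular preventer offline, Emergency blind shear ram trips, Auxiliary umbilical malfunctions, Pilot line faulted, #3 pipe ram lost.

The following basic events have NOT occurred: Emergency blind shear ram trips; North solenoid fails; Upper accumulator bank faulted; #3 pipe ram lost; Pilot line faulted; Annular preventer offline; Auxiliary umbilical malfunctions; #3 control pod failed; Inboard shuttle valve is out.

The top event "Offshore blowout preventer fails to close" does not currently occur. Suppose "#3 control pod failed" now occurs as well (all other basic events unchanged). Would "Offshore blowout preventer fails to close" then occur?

Counterfactual: set "#3 control pod failed" to occurred.
Ram stack fails [AND]: Upper accumulator bank faulted=not, Inboard shuttle valve is out=not → not all inputs occur → does not occur.
Control pod unavailable [OR]: Annular preventer offline=not, Emergency blind shear ram trips=not → no input occurs → does not occur.
Annular stack unavailable [OR]: Ram stack fails=not, North solenoid fails=not, Control pod unavailable=not, Auxiliary umbilical malfunctions=not → no input occurs → does not occur.
Backup path fails [OR]: #3 control pod failed=occurs, Annular stack unavailable=not → at least one input occurs → occurs.
Shear sequence down [OR]: Pilot line faulted=not, #3 pipe ram lost=not → no input occurs → does not occur.
Offshore blowout preventer fails to close [OR]: Backup path fails=occurs, Shear sequence down=not → at least one input occurs → occurs.

Yes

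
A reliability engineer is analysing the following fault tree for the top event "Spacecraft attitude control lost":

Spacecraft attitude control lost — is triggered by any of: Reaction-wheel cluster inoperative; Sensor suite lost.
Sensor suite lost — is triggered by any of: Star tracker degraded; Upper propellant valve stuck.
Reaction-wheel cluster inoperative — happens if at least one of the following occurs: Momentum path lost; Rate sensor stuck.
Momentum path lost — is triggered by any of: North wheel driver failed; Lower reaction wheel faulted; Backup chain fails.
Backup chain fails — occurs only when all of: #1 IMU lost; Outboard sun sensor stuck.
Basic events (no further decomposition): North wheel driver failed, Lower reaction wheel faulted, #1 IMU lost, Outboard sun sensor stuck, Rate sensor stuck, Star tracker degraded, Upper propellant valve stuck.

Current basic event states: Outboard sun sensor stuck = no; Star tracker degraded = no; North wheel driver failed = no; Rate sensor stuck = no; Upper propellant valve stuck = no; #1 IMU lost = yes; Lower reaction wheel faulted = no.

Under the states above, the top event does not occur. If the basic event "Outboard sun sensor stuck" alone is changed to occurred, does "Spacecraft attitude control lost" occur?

Yes

Counterfactual: set "Outboard sun sensor stuck" to occurred.
Backup chain fails [AND]: #1 IMU lost=occurs, Outboard sun sensor stuck=occurs → all inputs occur → occurs.
Momentum path lost [OR]: North wheel driver failed=not, Lower reaction wheel faulted=not, Backup chain fails=occurs → at least one input occurs → occurs.
Reaction-wheel cluster inoperative [OR]: Momentum path lost=occurs, Rate sensor stuck=not → at least one input occurs → occurs.
Sensor suite lost [OR]: Star tracker degraded=not, Upper propellant valve stuck=not → no input occurs → does not occur.
Spacecraft attitude control lost [OR]: Reaction-wheel cluster inoperative=occurs, Sensor suite lost=not → at least one input occurs → occurs.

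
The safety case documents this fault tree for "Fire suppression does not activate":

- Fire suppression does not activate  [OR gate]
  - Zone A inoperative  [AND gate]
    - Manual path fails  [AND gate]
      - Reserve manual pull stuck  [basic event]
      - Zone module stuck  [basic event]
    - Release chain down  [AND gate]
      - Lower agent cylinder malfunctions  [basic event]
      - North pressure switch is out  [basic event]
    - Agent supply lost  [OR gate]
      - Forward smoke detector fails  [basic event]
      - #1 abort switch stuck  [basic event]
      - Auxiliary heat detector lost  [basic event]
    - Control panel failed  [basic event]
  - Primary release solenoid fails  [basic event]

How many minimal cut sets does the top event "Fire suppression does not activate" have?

4

Manual path fails [AND]: one cut set from each child combined → 1 × 1 = 1 cut set(s).
Release chain down [AND]: one cut set from each child combined → 1 × 1 = 1 cut set(s).
Agent supply lost [OR]: union of children's cut sets → 3 cut set(s).
Zone A inoperative [AND]: one cut set from each child combined → 1 × 1 × 3 × 1 = 3 cut set(s).
Fire suppression does not activate [OR]: union of children's cut sets → 4 cut set(s).
Minimal cut sets: {Control panel failed, Forward smoke detector fails, Lower agent cylinder malfunctions, North pressure switch is out, Reserve manual pull stuck, Zone module stuck}; {#1 abort switch stuck, Control panel failed, Lower agent cylinder malfunctions, North pressure switch is out, Reserve manual pull stuck, Zone module stuck}; {Auxiliary heat detector lost, Control panel failed, Lower agent cylinder malfunctions, North pressure switch is out, Reserve manual pull stuck, Zone module stuck}; {Primary release solenoid fails}.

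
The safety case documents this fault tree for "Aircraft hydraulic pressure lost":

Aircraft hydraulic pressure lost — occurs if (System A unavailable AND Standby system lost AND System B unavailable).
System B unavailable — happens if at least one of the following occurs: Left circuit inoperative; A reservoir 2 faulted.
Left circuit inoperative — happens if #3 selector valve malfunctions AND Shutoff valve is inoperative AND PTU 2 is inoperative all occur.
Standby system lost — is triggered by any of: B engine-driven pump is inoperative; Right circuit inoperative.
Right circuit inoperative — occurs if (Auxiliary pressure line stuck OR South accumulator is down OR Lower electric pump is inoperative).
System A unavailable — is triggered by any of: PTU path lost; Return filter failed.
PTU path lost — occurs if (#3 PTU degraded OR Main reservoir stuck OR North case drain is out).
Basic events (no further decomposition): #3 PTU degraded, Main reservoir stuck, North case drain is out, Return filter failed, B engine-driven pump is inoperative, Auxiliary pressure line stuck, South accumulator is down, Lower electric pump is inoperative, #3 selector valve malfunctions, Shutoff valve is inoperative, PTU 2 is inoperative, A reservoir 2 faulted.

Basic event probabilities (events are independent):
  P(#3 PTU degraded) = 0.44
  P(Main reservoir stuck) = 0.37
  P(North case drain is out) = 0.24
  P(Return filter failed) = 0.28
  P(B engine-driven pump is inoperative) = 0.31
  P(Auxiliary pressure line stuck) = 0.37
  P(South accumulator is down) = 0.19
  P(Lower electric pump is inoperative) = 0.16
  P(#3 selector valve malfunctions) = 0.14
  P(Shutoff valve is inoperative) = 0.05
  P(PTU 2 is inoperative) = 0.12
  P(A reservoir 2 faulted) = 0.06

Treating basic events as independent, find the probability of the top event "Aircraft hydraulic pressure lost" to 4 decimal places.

P(PTU path lost) [OR] = 1 − (1−0.44) × (1−0.37) × (1−0.24) = 0.731872
P(System A unavailable) [OR] = 1 − (1−0.731872) × (1−0.28) = 0.806948
P(Right circuit inoperative) [OR] = 1 − (1−0.37) × (1−0.19) × (1−0.16) = 0.571348
P(Standby system lost) [OR] = 1 − (1−0.31) × (1−0.571348) = 0.704230
P(Left circuit inoperative) [AND] = 0.14 × 0.05 × 0.12 = 0.000840
P(System B unavailable) [OR] = 1 − (1−0.000840) × (1−0.06) = 0.060790
P(Aircraft hydraulic pressure lost) [AND] = 0.806948 × 0.704230 × 0.060790 = 0.034546
Rounded to 4 decimal places: P(Aircraft hydraulic pressure lost) ≈ 0.0345.

0.0345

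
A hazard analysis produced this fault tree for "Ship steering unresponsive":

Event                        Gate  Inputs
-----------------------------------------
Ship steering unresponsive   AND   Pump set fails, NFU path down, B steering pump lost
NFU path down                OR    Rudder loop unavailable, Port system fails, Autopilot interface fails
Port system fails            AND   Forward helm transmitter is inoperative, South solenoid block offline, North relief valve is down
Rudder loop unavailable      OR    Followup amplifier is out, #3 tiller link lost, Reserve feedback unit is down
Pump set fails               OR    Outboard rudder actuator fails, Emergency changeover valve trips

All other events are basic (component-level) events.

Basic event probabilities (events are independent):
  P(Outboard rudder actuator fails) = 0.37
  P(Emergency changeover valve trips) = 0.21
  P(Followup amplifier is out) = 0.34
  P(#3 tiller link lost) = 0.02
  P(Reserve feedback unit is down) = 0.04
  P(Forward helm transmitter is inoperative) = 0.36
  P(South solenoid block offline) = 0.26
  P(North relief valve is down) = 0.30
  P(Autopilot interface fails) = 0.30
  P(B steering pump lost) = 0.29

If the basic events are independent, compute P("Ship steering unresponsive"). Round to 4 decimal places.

P(Pump set fails) [OR] = 1 − (1−0.37) × (1−0.21) = 0.502300
P(Rudder loop unavailable) [OR] = 1 − (1−0.34) × (1−0.02) × (1−0.04) = 0.379072
P(Port system fails) [AND] = 0.36 × 0.26 × 0.30 = 0.028080
P(NFU path down) [OR] = 1 − (1−0.379072) × (1−0.028080) × (1−0.30) = 0.577555
P(Ship steering unresponsive) [AND] = 0.502300 × 0.577555 × 0.29 = 0.084131
Rounded to 4 decimal places: P(Ship steering unresponsive) ≈ 0.0841.

0.0841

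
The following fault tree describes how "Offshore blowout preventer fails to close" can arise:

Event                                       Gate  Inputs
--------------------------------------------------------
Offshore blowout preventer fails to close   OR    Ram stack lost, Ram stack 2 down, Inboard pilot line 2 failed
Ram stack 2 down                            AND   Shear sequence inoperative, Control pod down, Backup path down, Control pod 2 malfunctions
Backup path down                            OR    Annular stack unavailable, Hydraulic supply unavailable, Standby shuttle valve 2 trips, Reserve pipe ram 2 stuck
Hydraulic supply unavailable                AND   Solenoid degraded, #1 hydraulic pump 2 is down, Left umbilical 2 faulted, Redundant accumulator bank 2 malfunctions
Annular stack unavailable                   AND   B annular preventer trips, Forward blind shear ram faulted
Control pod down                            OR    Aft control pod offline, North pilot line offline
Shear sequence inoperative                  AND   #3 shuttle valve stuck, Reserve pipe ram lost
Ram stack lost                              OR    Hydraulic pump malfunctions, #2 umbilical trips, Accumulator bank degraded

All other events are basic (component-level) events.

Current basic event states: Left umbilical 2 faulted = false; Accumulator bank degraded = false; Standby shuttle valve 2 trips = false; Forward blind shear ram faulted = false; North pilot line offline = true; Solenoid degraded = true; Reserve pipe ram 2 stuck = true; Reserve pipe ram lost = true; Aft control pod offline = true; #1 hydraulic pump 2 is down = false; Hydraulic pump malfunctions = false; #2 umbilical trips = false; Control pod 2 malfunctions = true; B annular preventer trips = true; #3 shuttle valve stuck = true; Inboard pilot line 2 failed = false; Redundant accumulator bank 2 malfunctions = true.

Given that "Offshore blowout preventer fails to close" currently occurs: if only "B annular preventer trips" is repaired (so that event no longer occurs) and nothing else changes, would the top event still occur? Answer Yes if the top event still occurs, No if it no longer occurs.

Yes

Counterfactual: set "B annular preventer trips" to not occurred.
Ram stack lost [OR]: Hydraulic pump malfunctions=not, #2 umbilical trips=not, Accumulator bank degraded=not → no input occurs → does not occur.
Shear sequence inoperative [AND]: #3 shuttle valve stuck=occurs, Reserve pipe ram lost=occurs → all inputs occur → occurs.
Control pod down [OR]: Aft control pod offline=occurs, North pilot line offline=occurs → at least one input occurs → occurs.
Annular stack unavailable [AND]: B annular preventer trips=not, Forward blind shear ram faulted=not → not all inputs occur → does not occur.
Hydraulic supply unavailable [AND]: Solenoid degraded=occurs, #1 hydraulic pump 2 is down=not, Left umbilical 2 faulted=not, Redundant accumulator bank 2 malfunctions=occurs → not all inputs occur → does not occur.
Backup path down [OR]: Annular stack unavailable=not, Hydraulic supply unavailable=not, Standby shuttle valve 2 trips=not, Reserve pipe ram 2 stuck=occurs → at least one input occurs → occurs.
Ram stack 2 down [AND]: Shear sequence inoperative=occurs, Control pod down=occurs, Backup path down=occurs, Control pod 2 malfunctions=occurs → all inputs occur → occurs.
Offshore blowout preventer fails to close [OR]: Ram stack lost=not, Ram stack 2 down=occurs, Inboard pilot line 2 failed=not → at least one input occurs → occurs.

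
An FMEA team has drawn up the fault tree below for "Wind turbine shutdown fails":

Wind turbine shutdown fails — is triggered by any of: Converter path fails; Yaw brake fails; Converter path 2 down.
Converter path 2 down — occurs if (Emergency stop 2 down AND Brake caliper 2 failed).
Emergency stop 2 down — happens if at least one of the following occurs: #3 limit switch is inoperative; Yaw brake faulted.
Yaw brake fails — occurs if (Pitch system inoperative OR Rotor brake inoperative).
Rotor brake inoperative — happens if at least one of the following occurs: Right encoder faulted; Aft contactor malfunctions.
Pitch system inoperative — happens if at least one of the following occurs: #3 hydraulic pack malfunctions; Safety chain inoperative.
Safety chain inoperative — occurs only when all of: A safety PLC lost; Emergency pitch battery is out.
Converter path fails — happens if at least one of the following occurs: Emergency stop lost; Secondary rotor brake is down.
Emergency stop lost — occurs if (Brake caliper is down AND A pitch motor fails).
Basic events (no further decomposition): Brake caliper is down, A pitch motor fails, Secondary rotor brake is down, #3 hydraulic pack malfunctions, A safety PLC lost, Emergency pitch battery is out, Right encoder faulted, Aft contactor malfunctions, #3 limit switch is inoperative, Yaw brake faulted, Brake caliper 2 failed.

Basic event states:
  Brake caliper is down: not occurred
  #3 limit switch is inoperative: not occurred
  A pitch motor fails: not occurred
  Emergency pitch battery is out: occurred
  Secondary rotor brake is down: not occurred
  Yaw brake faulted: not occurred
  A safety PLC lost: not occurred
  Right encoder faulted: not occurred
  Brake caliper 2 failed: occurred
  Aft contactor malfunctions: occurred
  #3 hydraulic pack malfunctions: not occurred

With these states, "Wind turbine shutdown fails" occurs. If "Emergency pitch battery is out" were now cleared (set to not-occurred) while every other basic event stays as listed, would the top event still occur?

Counterfactual: set "Emergency pitch battery is out" to not occurred.
Emergency stop lost [AND]: Brake caliper is down=not, A pitch motor fails=not → not all inputs occur → does not occur.
Converter path fails [OR]: Emergency stop lost=not, Secondary rotor brake is down=not → no input occurs → does not occur.
Safety chain inoperative [AND]: A safety PLC lost=not, Emergency pitch battery is out=not → not all inputs occur → does not occur.
Pitch system inoperative [OR]: #3 hydraulic pack malfunctions=not, Safety chain inoperative=not → no input occurs → does not occur.
Rotor brake inoperative [OR]: Right encoder faulted=not, Aft contactor malfunctions=occurs → at least one input occurs → occurs.
Yaw brake fails [OR]: Pitch system inoperative=not, Rotor brake inoperative=occurs → at least one input occurs → occurs.
Emergency stop 2 down [OR]: #3 limit switch is inoperative=not, Yaw brake faulted=not → no input occurs → does not occur.
Converter path 2 down [AND]: Emergency stop 2 down=not, Brake caliper 2 failed=occurs → not all inputs occur → does not occur.
Wind turbine shutdown fails [OR]: Converter path fails=not, Yaw brake fails=occurs, Converter path 2 down=not → at least one input occurs → occurs.

Yes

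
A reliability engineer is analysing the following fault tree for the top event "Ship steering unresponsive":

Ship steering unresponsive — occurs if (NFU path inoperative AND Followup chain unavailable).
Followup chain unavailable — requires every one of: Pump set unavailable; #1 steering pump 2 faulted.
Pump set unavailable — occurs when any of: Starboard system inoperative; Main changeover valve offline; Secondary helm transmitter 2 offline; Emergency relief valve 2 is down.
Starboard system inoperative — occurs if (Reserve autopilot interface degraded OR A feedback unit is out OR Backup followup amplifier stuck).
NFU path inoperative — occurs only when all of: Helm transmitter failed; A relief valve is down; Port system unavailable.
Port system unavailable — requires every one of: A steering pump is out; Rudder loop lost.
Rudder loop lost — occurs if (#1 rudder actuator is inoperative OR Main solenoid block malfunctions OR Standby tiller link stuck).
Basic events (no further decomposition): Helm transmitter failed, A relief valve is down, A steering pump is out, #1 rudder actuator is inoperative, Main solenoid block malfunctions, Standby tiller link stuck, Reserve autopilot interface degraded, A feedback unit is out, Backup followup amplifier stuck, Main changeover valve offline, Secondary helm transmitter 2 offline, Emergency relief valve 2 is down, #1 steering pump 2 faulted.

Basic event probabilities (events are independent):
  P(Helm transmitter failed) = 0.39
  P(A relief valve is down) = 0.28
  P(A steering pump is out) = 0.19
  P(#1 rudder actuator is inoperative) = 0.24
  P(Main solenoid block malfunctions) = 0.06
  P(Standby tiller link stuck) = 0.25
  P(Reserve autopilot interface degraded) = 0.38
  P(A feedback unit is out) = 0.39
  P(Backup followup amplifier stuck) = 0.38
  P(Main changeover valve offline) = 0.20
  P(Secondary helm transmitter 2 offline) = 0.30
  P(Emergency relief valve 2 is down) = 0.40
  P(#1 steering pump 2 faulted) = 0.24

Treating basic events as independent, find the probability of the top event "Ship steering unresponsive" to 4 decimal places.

P(Rudder loop lost) [OR] = 1 − (1−0.24) × (1−0.06) × (1−0.25) = 0.464200
P(Port system unavailable) [AND] = 0.19 × 0.464200 = 0.088198
P(NFU path inoperative) [AND] = 0.39 × 0.28 × 0.088198 = 0.009631
P(Starboard system inoperative) [OR] = 1 − (1−0.38) × (1−0.39) × (1−0.38) = 0.765516
P(Pump set unavailable) [OR] = 1 − (1−0.765516) × (1−0.20) × (1−0.30) × (1−0.40) = 0.921213
P(Followup chain unavailable) [AND] = 0.921213 × 0.24 = 0.221091
P(Ship steering unresponsive) [AND] = 0.009631 × 0.221091 = 0.002129
Rounded to 4 decimal places: P(Ship steering unresponsive) ≈ 0.0021.

0.0021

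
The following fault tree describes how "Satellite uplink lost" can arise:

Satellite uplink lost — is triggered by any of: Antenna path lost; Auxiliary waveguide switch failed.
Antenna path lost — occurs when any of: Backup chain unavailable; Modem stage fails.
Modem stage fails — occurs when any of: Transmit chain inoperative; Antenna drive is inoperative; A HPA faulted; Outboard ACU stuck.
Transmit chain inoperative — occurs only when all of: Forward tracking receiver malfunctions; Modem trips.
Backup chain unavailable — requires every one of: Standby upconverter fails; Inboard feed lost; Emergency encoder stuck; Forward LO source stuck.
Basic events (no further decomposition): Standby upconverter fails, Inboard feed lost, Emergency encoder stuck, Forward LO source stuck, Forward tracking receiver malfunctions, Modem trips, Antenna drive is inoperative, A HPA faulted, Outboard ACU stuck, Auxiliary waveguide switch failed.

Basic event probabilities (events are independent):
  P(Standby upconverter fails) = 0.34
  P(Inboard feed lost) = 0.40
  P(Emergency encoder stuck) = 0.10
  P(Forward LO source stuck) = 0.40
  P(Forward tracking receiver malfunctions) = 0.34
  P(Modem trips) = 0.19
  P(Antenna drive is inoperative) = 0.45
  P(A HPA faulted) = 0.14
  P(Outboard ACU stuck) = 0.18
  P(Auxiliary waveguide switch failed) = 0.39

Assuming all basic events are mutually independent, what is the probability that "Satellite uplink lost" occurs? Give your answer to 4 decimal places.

P(Backup chain unavailable) [AND] = 0.34 × 0.40 × 0.10 × 0.40 = 0.005440
P(Transmit chain inoperative) [AND] = 0.34 × 0.19 = 0.064600
P(Modem stage fails) [OR] = 1 − (1−0.064600) × (1−0.45) × (1−0.14) × (1−0.18) = 0.637196
P(Antenna path lost) [OR] = 1 − (1−0.005440) × (1−0.637196) = 0.639170
P(Satellite uplink lost) [OR] = 1 − (1−0.639170) × (1−0.39) = 0.779894
Rounded to 4 decimal places: P(Satellite uplink lost) ≈ 0.7799.

0.7799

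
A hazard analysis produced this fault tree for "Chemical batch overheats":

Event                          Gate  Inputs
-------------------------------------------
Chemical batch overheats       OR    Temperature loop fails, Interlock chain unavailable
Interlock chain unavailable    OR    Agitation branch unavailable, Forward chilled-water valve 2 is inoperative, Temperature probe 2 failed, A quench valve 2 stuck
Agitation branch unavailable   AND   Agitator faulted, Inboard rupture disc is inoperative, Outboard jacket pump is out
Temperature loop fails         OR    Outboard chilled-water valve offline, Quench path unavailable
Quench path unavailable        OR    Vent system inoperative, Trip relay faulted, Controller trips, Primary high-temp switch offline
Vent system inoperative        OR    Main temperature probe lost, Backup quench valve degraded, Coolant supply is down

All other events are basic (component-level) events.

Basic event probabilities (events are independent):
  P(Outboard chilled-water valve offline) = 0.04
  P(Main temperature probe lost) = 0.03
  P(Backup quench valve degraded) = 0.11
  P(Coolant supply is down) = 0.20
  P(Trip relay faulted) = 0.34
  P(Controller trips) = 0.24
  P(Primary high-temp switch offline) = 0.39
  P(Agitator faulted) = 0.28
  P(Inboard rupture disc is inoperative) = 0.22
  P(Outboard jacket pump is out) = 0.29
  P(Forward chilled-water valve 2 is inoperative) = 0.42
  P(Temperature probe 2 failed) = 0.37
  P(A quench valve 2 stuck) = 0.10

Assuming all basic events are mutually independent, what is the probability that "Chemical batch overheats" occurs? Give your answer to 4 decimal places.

0.9345

P(Vent system inoperative) [OR] = 1 − (1−0.03) × (1−0.11) × (1−0.20) = 0.309360
P(Quench path unavailable) [OR] = 1 − (1−0.309360) × (1−0.34) × (1−0.24) × (1−0.39) = 0.788681
P(Temperature loop fails) [OR] = 1 − (1−0.04) × (1−0.788681) = 0.797134
P(Agitation branch unavailable) [AND] = 0.28 × 0.22 × 0.29 = 0.017864
P(Interlock chain unavailable) [OR] = 1 − (1−0.017864) × (1−0.42) × (1−0.37) × (1−0.10) = 0.677015
P(Chemical batch overheats) [OR] = 1 − (1−0.797134) × (1−0.677015) = 0.934477
Rounded to 4 decimal places: P(Chemical batch overheats) ≈ 0.9345.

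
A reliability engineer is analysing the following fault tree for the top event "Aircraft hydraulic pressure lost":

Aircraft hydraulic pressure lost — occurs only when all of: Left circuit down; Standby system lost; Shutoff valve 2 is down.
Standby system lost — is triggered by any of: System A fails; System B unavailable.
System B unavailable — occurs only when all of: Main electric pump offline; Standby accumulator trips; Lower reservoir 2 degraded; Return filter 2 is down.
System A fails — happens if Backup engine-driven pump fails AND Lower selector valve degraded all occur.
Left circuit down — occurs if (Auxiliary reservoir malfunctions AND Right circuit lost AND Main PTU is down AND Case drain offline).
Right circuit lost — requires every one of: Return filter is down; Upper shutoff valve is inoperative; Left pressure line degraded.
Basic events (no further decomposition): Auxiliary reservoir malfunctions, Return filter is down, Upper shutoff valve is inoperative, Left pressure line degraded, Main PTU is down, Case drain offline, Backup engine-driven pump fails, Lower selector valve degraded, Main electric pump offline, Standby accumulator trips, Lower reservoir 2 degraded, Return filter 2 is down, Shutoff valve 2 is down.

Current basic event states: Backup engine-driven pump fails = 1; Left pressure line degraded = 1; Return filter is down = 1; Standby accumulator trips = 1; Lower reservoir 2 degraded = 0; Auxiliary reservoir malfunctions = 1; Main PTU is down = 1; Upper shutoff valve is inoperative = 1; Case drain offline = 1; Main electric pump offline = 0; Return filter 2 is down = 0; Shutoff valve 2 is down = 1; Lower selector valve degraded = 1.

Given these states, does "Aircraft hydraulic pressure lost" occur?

Right circuit lost [AND]: Return filter is down=occurs, Upper shutoff valve is inoperative=occurs, Left pressure line degraded=occurs → all inputs occur → occurs.
Left circuit down [AND]: Auxiliary reservoir malfunctions=occurs, Right circuit lost=occurs, Main PTU is down=occurs, Case drain offline=occurs → all inputs occur → occurs.
System A fails [AND]: Backup engine-driven pump fails=occurs, Lower selector valve degraded=occurs → all inputs occur → occurs.
System B unavailable [AND]: Main electric pump offline=not, Standby accumulator trips=occurs, Lower reservoir 2 degraded=not, Return filter 2 is down=not → not all inputs occur → does not occur.
Standby system lost [OR]: System A fails=occurs, System B unavailable=not → at least one input occurs → occurs.
Aircraft hydraulic pressure lost [AND]: Left circuit down=occurs, Standby system lost=occurs, Shutoff valve 2 is down=occurs → all inputs occur → occurs.

Yes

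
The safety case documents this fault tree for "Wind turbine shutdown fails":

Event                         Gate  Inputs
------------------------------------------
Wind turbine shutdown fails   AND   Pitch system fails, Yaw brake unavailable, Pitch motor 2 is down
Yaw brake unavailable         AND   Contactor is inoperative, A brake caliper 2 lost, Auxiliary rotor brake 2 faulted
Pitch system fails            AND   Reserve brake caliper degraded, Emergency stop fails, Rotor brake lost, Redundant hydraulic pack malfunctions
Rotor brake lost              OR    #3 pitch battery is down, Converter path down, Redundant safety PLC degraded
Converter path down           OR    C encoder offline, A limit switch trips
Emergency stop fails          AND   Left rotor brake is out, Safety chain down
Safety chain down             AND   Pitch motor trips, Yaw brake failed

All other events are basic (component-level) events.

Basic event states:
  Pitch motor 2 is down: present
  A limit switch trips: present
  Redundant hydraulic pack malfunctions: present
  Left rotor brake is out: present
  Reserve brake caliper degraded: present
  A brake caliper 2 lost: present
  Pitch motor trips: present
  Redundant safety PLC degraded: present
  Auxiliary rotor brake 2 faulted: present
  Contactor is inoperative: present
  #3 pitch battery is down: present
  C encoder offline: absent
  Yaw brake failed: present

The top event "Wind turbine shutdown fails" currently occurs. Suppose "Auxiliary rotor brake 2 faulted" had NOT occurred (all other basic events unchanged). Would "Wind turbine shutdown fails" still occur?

Counterfactual: set "Auxiliary rotor brake 2 faulted" to not occurred.
Safety chain down [AND]: Pitch motor trips=occurs, Yaw brake failed=occurs → all inputs occur → occurs.
Emergency stop fails [AND]: Left rotor brake is out=occurs, Safety chain down=occurs → all inputs occur → occurs.
Converter path down [OR]: C encoder offline=not, A limit switch trips=occurs → at least one input occurs → occurs.
Rotor brake lost [OR]: #3 pitch battery is down=occurs, Converter path down=occurs, Redundant safety PLC degraded=occurs → at least one input occurs → occurs.
Pitch system fails [AND]: Reserve brake caliper degraded=occurs, Emergency stop fails=occurs, Rotor brake lost=occurs, Redundant hydraulic pack malfunctions=occurs → all inputs occur → occurs.
Yaw brake unavailable [AND]: Contactor is inoperative=occurs, A brake caliper 2 lost=occurs, Auxiliary rotor brake 2 faulted=not → not all inputs occur → does not occur.
Wind turbine shutdown fails [AND]: Pitch system fails=occurs, Yaw brake unavailable=not, Pitch motor 2 is down=occurs → not all inputs occur → does not occur.

No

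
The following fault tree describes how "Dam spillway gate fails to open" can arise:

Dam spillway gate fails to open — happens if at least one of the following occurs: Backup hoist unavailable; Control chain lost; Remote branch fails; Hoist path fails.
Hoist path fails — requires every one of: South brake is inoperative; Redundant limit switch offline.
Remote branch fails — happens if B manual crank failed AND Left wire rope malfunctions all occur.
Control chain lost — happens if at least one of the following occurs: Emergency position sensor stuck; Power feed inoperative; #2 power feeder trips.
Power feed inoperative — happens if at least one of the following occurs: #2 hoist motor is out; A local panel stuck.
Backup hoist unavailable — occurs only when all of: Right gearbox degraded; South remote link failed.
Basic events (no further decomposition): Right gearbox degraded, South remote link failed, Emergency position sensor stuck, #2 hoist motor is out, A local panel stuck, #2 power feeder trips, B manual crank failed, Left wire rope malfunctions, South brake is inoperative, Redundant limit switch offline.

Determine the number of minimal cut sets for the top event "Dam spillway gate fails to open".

Backup hoist unavailable [AND]: one cut set from each child combined → 1 × 1 = 1 cut set(s).
Power feed inoperative [OR]: union of children's cut sets → 2 cut set(s).
Control chain lost [OR]: union of children's cut sets → 4 cut set(s).
Remote branch fails [AND]: one cut set from each child combined → 1 × 1 = 1 cut set(s).
Hoist path fails [AND]: one cut set from each child combined → 1 × 1 = 1 cut set(s).
Dam spillway gate fails to open [OR]: union of children's cut sets → 7 cut set(s).
Minimal cut sets: {Right gearbox degraded, South remote link failed}; {Emergency position sensor stuck}; {#2 hoist motor is out}; {A local panel stuck}; {#2 power feeder trips}; {B manual crank failed, Left wire rope malfunctions}; {Redundant limit switch offline, South brake is inoperative}.

7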